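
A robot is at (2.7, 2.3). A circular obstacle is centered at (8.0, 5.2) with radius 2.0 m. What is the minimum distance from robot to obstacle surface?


center_dist = sqrt((2.7-8.0)^2 + (2.3-5.2)^2)
= sqrt(28.09 + 8.41)
= 6.0415
min_dist = center_dist - radius = 6.0415 - 2.0 = 4.0415 m


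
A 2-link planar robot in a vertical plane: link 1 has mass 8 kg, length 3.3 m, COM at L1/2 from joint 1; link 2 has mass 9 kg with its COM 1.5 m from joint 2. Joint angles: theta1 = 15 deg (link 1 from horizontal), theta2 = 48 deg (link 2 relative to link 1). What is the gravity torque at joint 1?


Horizontal distance from joint 1 to link-1 COM:
  x_c1 = (L1/2)*cos(t1) = 1.65 * 0.9659 = 1.5938 m
Horizontal distance from joint 1 to link-2 COM:
  x_c2 = L1*cos(t1) + Lc2*cos(t1+t2)
       = 3.3*0.9659 + 1.5*0.454 = 3.8685 m
tau1 = m1*g*x_c1 + m2*g*x_c2
     = 8*9.81*1.5938 + 9*9.81*3.8685
     = 125.0797 + 341.5535
     = 466.6331 Nm


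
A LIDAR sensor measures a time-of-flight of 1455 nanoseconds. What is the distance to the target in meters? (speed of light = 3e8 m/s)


tof = 1455 ns = 1.455e-06 s
dist = c * tof / 2
= 3e8 * 1.455e-06 / 2
= 218.25 m


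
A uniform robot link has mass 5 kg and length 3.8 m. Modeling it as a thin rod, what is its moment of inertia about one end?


I = (1/3) * m * L^2
= (1/3) * 5 * 3.8^2
= 0.333333 * 5 * 14.44
= 24.0667 kg*m^2


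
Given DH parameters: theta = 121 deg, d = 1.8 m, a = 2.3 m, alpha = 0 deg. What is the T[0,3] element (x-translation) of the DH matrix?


T[0,3] = a * cos(theta)
= 2.3 * cos(121 deg)
= 2.3 * -0.515
= -1.1846


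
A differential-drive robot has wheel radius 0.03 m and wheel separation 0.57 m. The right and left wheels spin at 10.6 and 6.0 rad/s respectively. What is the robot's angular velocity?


vR = r*wR = 0.03*10.6 = 0.318 m/s
vL = r*wL = 0.03*6.0 = 0.18 m/s
v = (vR+vL)/2 = 0.249 m/s
omega = (vR-vL)/L = 0.2421 rad/s
angular velocity = 0.2421 rad/s


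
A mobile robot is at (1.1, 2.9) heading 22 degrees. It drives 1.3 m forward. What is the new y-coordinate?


y_new = y0 + d*sin(theta)
= 2.9 + 1.3*sin(22)
= 2.9 + 0.487
= 3.387


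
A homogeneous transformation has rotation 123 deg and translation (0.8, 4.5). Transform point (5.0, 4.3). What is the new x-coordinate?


x' = cos(theta)*px - sin(theta)*py + tx
= -0.5446*5.0 - 0.8387*4.3 + 0.8
= -5.5295


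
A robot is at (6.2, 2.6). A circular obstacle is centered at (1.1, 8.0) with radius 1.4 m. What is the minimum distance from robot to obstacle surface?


center_dist = sqrt((6.2-1.1)^2 + (2.6-8.0)^2)
= sqrt(26.01 + 29.16)
= 7.4277
min_dist = center_dist - radius = 7.4277 - 1.4 = 6.0277 m


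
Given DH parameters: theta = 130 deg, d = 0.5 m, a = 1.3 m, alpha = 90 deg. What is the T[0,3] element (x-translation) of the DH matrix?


T[0,3] = a * cos(theta)
= 1.3 * cos(130 deg)
= 1.3 * -0.6428
= -0.8356


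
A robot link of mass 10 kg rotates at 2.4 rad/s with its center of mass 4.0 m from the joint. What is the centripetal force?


F = m * omega^2 * r
= 10 * 2.4^2 * 4.0
= 10 * 5.76 * 4.0
= 230.4 N


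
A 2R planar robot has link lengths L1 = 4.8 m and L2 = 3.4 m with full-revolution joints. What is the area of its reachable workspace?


r_max = L1 + L2 = 8.2 m
r_min = |L1 - L2| = 1.4 m
Area = pi*(r_max^2 - r_min^2)
= pi*(67.24 - 1.96)
= pi * 65.28
= 205.0832 m^2


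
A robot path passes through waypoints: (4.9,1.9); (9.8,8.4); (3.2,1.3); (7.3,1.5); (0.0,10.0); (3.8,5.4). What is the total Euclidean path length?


Segment lengths:
  seg1 = sqrt((4.9)^2 + (6.5)^2) = 8.14
  seg2 = sqrt((-6.6)^2 + (-7.1)^2) = 9.6938
  seg3 = sqrt((4.1)^2 + (0.2)^2) = 4.1049
  seg4 = sqrt((-7.3)^2 + (8.5)^2) = 11.2045
  seg5 = sqrt((3.8)^2 + (-4.6)^2) = 5.9666
Total = 39.1097


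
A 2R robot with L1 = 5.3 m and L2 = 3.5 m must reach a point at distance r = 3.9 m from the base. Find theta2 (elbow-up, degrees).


cos(theta2) = (r^2 - L1^2 - L2^2) / (2*L1*L2)
cos(theta2) = (15.21 - 28.09 - 12.25) / 37.1
cos(theta2) = -0.677358
theta2 = 132.6376 degrees


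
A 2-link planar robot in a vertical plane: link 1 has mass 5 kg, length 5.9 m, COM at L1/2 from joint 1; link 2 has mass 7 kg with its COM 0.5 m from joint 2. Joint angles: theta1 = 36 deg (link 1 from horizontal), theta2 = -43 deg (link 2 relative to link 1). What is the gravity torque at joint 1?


Horizontal distance from joint 1 to link-1 COM:
  x_c1 = (L1/2)*cos(t1) = 2.95 * 0.809 = 2.3866 m
Horizontal distance from joint 1 to link-2 COM:
  x_c2 = L1*cos(t1) + Lc2*cos(t1+t2)
       = 5.9*0.809 + 0.5*0.9925 = 5.2695 m
tau1 = m1*g*x_c1 + m2*g*x_c2
     = 5*9.81*2.3866 + 7*9.81*5.2695
     = 117.0627 + 361.8547
     = 478.9175 Nm


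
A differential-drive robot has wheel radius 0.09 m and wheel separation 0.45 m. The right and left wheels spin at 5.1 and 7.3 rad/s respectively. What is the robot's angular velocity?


vR = r*wR = 0.09*5.1 = 0.459 m/s
vL = r*wL = 0.09*7.3 = 0.657 m/s
v = (vR+vL)/2 = 0.558 m/s
omega = (vR-vL)/L = -0.44 rad/s
angular velocity = -0.44 rad/s


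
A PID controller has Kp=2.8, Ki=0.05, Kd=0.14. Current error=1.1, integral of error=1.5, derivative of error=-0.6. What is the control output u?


u = Kp*e + Ki*int(e) + Kd*de/dt
= 2.8*1.1 + 0.05*1.5 + 0.14*(-0.6)
= 3.08 + 0.075 + -0.084
= 3.071


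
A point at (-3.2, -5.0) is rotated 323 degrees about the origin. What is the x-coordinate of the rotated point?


x' = x*cos(theta) - y*sin(theta)
cos(323 deg) = 0.7986, sin(323 deg) = -0.6018
x' = -3.2 * 0.7986 - -5.0 * -0.6018
= -2.5556 - 3.0091
= -5.5647


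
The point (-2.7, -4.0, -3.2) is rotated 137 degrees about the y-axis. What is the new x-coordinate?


Rotation about y-axis: x' = x*cos(theta) + z*sin(theta)
= -2.7 * -0.7314 + -3.2 * 0.682
= -0.2077


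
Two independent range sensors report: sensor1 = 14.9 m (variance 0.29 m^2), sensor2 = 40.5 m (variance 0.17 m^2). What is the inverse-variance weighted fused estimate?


w1 = (1/var1) / (1/var1 + 1/var2)
   = 3.4483 / (3.4483 + 5.8824) = 0.3696
w2 = 1 - w1 = 0.6304
fused = w1*s1 + w2*s2 = 5.5065 + 25.5326
= 31.0391 m


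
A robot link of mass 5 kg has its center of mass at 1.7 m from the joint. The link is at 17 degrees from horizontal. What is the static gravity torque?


tau = m*g*L*cos(angle)
= 5 * 9.81 * 1.7 * cos(17 deg)
= 5 * 9.81 * 1.7 * 0.9563
= 79.7415 Nm


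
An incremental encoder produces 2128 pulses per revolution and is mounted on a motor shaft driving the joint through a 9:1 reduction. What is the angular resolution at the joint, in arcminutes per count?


counts per rev = 2128
effective counts at joint = 2128 * 9 = 19152
resolution = 360*60 / 19152
= 1.1278 arcmin/count


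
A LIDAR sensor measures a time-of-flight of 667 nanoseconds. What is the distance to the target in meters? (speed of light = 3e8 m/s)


tof = 667 ns = 6.67e-07 s
dist = c * tof / 2
= 3e8 * 6.67e-07 / 2
= 100.05 m


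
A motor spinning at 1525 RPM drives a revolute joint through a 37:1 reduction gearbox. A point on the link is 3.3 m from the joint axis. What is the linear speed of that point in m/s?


omega_motor = 1525 * 2*pi/60 = 159.6976 rad/s
omega_joint = omega_motor / 37 = 4.3162 rad/s
v = omega_joint * r = 4.3162 * 3.3
= 14.2433 m/s


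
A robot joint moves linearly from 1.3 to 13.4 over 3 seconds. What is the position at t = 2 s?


s = t/T = 2/3 = 0.6667
p(t) = p0 + (pf-p0)*s
= 1.3 + (13.4 - 1.3) * 0.6667
= 9.3667


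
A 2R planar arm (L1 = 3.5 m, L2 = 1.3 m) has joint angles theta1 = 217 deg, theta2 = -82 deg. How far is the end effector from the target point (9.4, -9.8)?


End effector via forward kinematics:
x = L1*cos(t1) + L2*cos(t1+t2) = -3.7145
y = L1*sin(t1) + L2*sin(t1+t2) = -1.1871
Distance to target:
d = sqrt((9.4 - -3.7145)^2 + (-9.8 - -1.1871)^2)
= sqrt(171.9891 + 74.1818)
= 15.6898 m


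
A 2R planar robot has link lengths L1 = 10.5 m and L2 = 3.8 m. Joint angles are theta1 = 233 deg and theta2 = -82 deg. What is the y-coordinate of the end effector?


Convert angles to radians: theta1 = 4.0666, theta2 = -1.4312
y = L1*sin(theta1) + L2*sin(theta1+theta2)
y = -8.3857 + 1.8423
y = -6.5434


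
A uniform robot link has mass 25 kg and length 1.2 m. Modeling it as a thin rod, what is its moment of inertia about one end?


I = (1/3) * m * L^2
= (1/3) * 25 * 1.2^2
= 0.333333 * 25 * 1.44
= 12.0 kg*m^2


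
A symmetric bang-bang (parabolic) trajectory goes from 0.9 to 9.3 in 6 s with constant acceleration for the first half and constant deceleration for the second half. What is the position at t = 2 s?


Symmetric rest-to-rest: each phase covers (pf-p0)/2 in time T/2. 0.5*a*(T/2)^2 = (pf-p0)/2 => a = 4*(pf-p0)/T^2
a = 4*(9.3-0.9)/6^2 = 0.9333
t = 2 is in the acceleration phase (t <= T/2).
p = p0 + 0.5*a*t^2 = 0.9 + 0.5*0.9333*2^2
= 2.7667


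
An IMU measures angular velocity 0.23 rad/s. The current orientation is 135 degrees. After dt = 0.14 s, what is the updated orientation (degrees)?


delta_theta = w * dt = 0.23 * 0.14 = 0.0322 rad
= 1.8449 deg
theta_new = 135 + 1.8449 = 136.8449 deg


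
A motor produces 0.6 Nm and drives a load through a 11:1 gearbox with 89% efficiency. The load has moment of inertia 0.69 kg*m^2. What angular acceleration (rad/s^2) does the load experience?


tau_out = tau_motor * N * eta
= 0.6 * 11 * 0.89 = 5.874 Nm
alpha = tau_out / I = 5.874 / 0.69
= 8.513 rad/s^2


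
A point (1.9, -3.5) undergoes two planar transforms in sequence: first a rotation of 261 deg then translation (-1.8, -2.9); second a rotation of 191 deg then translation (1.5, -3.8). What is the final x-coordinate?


After transform 1:
x1 = cos(261)*1.9 - sin(261)*-3.5 + -1.8 = -5.5541
y1 = sin(261)*1.9 + cos(261)*-3.5 + -2.9 = -4.2291
After transform 2:
x2 = cos(191)*-5.5541 - sin(191)*-4.2291 + 1.5
= 6.1451


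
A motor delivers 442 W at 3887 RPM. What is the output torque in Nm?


omega = 3887 * 2*pi/60 = 407.0457 rad/s
tau = P / omega = 442 / 407.0457
= 1.0859 Nm


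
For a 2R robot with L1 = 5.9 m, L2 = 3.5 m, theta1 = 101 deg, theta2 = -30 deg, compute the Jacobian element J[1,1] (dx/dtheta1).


J[1,1] = -L1*sin(t1) - L2*sin(t1+t2)
= -5.9*sin(101) - 3.5*sin(71)
= -9.1009


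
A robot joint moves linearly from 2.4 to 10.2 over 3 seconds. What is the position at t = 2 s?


s = t/T = 2/3 = 0.6667
p(t) = p0 + (pf-p0)*s
= 2.4 + (10.2 - 2.4) * 0.6667
= 7.6


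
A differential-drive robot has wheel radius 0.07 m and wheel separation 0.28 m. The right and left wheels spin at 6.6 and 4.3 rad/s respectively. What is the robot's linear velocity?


vR = r*wR = 0.07*6.6 = 0.462 m/s
vL = r*wL = 0.07*4.3 = 0.301 m/s
v = (vR+vL)/2 = 0.3815 m/s
omega = (vR-vL)/L = 0.575 rad/s
linear velocity = 0.3815 m/s


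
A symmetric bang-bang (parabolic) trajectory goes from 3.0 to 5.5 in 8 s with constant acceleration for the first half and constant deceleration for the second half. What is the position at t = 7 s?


Symmetric rest-to-rest: each phase covers (pf-p0)/2 in time T/2. 0.5*a*(T/2)^2 = (pf-p0)/2 => a = 4*(pf-p0)/T^2
a = 4*(5.5-3.0)/8^2 = 0.1562
t = 7 is in the deceleration phase (t > T/2).
p = pf - 0.5*a*(T-t)^2 = 5.5 - 0.5*0.1562*1^2
= 5.4219


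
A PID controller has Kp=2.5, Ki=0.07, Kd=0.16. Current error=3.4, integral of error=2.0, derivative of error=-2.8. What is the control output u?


u = Kp*e + Ki*int(e) + Kd*de/dt
= 2.5*3.4 + 0.07*2.0 + 0.16*(-2.8)
= 8.5 + 0.14 + -0.448
= 8.192


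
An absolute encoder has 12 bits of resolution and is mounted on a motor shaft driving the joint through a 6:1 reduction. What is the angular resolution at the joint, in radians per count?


counts = 2^12 = 4096
effective counts at joint = 4096 * 6 = 24576
resolution = 2*pi / 24576
= 2.5566e-04 rad/count


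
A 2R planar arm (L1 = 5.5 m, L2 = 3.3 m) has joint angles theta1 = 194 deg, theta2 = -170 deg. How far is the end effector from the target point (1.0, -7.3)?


End effector via forward kinematics:
x = L1*cos(t1) + L2*cos(t1+t2) = -2.3219
y = L1*sin(t1) + L2*sin(t1+t2) = 0.0117
Distance to target:
d = sqrt((1.0 - -2.3219)^2 + (-7.3 - 0.0117)^2)
= sqrt(11.0352 + 53.4604)
= 8.0309 m


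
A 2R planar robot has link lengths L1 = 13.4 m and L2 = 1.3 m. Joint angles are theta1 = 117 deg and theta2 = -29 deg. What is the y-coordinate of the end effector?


Convert angles to radians: theta1 = 2.042, theta2 = -0.5061
y = L1*sin(theta1) + L2*sin(theta1+theta2)
y = 11.9395 + 1.2992
y = 13.2387


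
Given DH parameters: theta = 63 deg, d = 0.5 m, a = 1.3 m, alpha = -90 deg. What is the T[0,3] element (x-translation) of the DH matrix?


T[0,3] = a * cos(theta)
= 1.3 * cos(63 deg)
= 1.3 * 0.454
= 0.5902


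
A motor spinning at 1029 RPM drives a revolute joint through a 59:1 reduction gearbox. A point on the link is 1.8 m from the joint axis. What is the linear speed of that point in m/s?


omega_motor = 1029 * 2*pi/60 = 107.7566 rad/s
omega_joint = omega_motor / 59 = 1.8264 rad/s
v = omega_joint * r = 1.8264 * 1.8
= 3.2875 m/s


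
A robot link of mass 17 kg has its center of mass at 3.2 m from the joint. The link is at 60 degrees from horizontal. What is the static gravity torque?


tau = m*g*L*cos(angle)
= 17 * 9.81 * 3.2 * cos(60 deg)
= 17 * 9.81 * 3.2 * 0.5
= 266.832 Nm


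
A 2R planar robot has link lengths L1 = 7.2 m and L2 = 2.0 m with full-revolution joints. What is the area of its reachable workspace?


r_max = L1 + L2 = 9.2 m
r_min = |L1 - L2| = 5.2 m
Area = pi*(r_max^2 - r_min^2)
= pi*(84.64 - 27.04)
= pi * 57.6
= 180.9557 m^2


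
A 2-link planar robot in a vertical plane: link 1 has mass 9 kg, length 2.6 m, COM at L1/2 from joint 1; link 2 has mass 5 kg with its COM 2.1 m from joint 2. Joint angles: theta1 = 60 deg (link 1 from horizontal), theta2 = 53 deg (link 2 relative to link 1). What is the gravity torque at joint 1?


Horizontal distance from joint 1 to link-1 COM:
  x_c1 = (L1/2)*cos(t1) = 1.3 * 0.5 = 0.65 m
Horizontal distance from joint 1 to link-2 COM:
  x_c2 = L1*cos(t1) + Lc2*cos(t1+t2)
       = 2.6*0.5 + 2.1*-0.3907 = 0.4795 m
tau1 = m1*g*x_c1 + m2*g*x_c2
     = 9*9.81*0.65 + 5*9.81*0.4795
     = 57.3885 + 23.5177
     = 80.9062 Nm


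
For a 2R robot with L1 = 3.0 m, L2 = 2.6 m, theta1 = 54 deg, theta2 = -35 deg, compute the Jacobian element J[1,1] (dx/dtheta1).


J[1,1] = -L1*sin(t1) - L2*sin(t1+t2)
= -3.0*sin(54) - 2.6*sin(19)
= -3.2735


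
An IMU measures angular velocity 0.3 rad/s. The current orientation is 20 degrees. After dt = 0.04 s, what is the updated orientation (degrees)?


delta_theta = w * dt = 0.3 * 0.04 = 0.012 rad
= 0.6875 deg
theta_new = 20 + 0.6875 = 20.6875 deg


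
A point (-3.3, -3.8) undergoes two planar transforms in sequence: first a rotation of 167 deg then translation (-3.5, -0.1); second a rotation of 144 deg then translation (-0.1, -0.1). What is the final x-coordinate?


After transform 1:
x1 = cos(167)*-3.3 - sin(167)*-3.8 + -3.5 = 0.5702
y1 = sin(167)*-3.3 + cos(167)*-3.8 + -0.1 = 2.8603
After transform 2:
x2 = cos(144)*0.5702 - sin(144)*2.8603 + -0.1
= -2.2426


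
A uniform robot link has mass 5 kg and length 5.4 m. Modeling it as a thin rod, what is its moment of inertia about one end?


I = (1/3) * m * L^2
= (1/3) * 5 * 5.4^2
= 0.333333 * 5 * 29.16
= 48.6 kg*m^2


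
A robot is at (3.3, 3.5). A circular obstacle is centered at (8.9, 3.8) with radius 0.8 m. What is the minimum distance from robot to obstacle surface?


center_dist = sqrt((3.3-8.9)^2 + (3.5-3.8)^2)
= sqrt(31.36 + 0.09)
= 5.608
min_dist = center_dist - radius = 5.608 - 0.8 = 4.808 m


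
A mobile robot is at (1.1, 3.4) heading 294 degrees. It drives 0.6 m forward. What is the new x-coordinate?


x_new = x0 + d*cos(theta)
= 1.1 + 0.6*cos(294)
= 1.1 + 0.244
= 1.344


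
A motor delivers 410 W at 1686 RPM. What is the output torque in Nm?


omega = 1686 * 2*pi/60 = 176.5575 rad/s
tau = P / omega = 410 / 176.5575
= 2.3222 Nm


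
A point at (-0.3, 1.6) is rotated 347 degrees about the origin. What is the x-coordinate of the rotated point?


x' = x*cos(theta) - y*sin(theta)
cos(347 deg) = 0.9744, sin(347 deg) = -0.225
x' = -0.3 * 0.9744 - 1.6 * -0.225
= -0.2923 - -0.3599
= 0.0676


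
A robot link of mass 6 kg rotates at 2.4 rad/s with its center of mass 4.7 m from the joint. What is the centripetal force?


F = m * omega^2 * r
= 6 * 2.4^2 * 4.7
= 6 * 5.76 * 4.7
= 162.432 N


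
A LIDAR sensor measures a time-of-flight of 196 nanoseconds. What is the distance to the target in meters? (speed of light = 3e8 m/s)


tof = 196 ns = 1.96e-07 s
dist = c * tof / 2
= 3e8 * 1.96e-07 / 2
= 29.4 m


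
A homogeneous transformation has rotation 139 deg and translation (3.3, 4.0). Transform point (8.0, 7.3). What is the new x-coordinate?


x' = cos(theta)*px - sin(theta)*py + tx
= -0.7547*8.0 - 0.6561*7.3 + 3.3
= -7.5269


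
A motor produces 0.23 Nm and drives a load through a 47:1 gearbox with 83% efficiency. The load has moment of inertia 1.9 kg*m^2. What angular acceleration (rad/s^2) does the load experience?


tau_out = tau_motor * N * eta
= 0.23 * 47 * 0.83 = 8.9723 Nm
alpha = tau_out / I = 8.9723 / 1.9
= 4.7223 rad/s^2


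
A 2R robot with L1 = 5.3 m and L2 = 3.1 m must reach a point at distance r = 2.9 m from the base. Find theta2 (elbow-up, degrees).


cos(theta2) = (r^2 - L1^2 - L2^2) / (2*L1*L2)
cos(theta2) = (8.41 - 28.09 - 9.61) / 32.86
cos(theta2) = -0.891357
theta2 = 153.0443 degrees


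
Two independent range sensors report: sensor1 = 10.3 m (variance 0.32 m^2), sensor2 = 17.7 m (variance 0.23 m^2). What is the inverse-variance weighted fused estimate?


w1 = (1/var1) / (1/var1 + 1/var2)
   = 3.125 / (3.125 + 4.3478) = 0.4182
w2 = 1 - w1 = 0.5818
fused = w1*s1 + w2*s2 = 4.3073 + 10.2982
= 14.6055 m


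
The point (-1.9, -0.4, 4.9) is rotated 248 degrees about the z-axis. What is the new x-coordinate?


Rotation about z-axis: x' = x*cos(theta) - y*sin(theta)
= -1.9 * -0.3746 - -0.4 * -0.9272
= 0.3409


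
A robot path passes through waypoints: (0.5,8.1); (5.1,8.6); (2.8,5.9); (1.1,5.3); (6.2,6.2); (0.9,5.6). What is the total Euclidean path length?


Segment lengths:
  seg1 = sqrt((4.6)^2 + (0.5)^2) = 4.6271
  seg2 = sqrt((-2.3)^2 + (-2.7)^2) = 3.5468
  seg3 = sqrt((-1.7)^2 + (-0.6)^2) = 1.8028
  seg4 = sqrt((5.1)^2 + (0.9)^2) = 5.1788
  seg5 = sqrt((-5.3)^2 + (-0.6)^2) = 5.3339
Total = 20.4894


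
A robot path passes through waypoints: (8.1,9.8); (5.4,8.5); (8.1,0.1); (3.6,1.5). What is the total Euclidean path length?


Segment lengths:
  seg1 = sqrt((-2.7)^2 + (-1.3)^2) = 2.9967
  seg2 = sqrt((2.7)^2 + (-8.4)^2) = 8.8233
  seg3 = sqrt((-4.5)^2 + (1.4)^2) = 4.7127
Total = 16.5327


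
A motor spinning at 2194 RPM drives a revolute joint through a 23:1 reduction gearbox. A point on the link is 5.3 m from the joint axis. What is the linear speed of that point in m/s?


omega_motor = 2194 * 2*pi/60 = 229.7551 rad/s
omega_joint = omega_motor / 23 = 9.9894 rad/s
v = omega_joint * r = 9.9894 * 5.3
= 52.9436 m/s


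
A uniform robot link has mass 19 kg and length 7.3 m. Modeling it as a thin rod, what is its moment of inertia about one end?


I = (1/3) * m * L^2
= (1/3) * 19 * 7.3^2
= 0.333333 * 19 * 53.29
= 337.5033 kg*m^2


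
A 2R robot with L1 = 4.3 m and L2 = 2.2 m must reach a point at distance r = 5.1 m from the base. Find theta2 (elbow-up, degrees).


cos(theta2) = (r^2 - L1^2 - L2^2) / (2*L1*L2)
cos(theta2) = (26.01 - 18.49 - 4.84) / 18.92
cos(theta2) = 0.141649
theta2 = 81.8567 degrees


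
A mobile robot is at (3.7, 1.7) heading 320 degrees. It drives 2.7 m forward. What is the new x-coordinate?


x_new = x0 + d*cos(theta)
= 3.7 + 2.7*cos(320)
= 3.7 + 2.0683
= 5.7683


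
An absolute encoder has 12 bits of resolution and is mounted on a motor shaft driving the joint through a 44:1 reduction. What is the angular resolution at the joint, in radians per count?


counts = 2^12 = 4096
effective counts at joint = 4096 * 44 = 180224
resolution = 2*pi / 180224
= 3.4863e-05 rad/count


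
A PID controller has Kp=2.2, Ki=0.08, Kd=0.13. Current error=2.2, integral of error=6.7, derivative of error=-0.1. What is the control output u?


u = Kp*e + Ki*int(e) + Kd*de/dt
= 2.2*2.2 + 0.08*6.7 + 0.13*(-0.1)
= 4.84 + 0.536 + -0.013
= 5.363


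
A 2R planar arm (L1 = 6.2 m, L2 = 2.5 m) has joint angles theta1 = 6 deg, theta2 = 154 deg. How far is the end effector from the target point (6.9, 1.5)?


End effector via forward kinematics:
x = L1*cos(t1) + L2*cos(t1+t2) = 3.8168
y = L1*sin(t1) + L2*sin(t1+t2) = 1.5031
Distance to target:
d = sqrt((6.9 - 3.8168)^2 + (1.5 - 1.5031)^2)
= sqrt(9.5061 + 0.0)
= 3.0832 m


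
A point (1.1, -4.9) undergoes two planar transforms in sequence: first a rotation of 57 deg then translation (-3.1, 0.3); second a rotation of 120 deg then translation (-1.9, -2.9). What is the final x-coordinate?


After transform 1:
x1 = cos(57)*1.1 - sin(57)*-4.9 + -3.1 = 1.6086
y1 = sin(57)*1.1 + cos(57)*-4.9 + 0.3 = -1.4462
After transform 2:
x2 = cos(120)*1.6086 - sin(120)*-1.4462 + -1.9
= -1.4519


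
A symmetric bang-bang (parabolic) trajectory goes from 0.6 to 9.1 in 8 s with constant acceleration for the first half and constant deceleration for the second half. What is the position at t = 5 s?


Symmetric rest-to-rest: each phase covers (pf-p0)/2 in time T/2. 0.5*a*(T/2)^2 = (pf-p0)/2 => a = 4*(pf-p0)/T^2
a = 4*(9.1-0.6)/8^2 = 0.5312
t = 5 is in the deceleration phase (t > T/2).
p = pf - 0.5*a*(T-t)^2 = 9.1 - 0.5*0.5312*3^2
= 6.7094


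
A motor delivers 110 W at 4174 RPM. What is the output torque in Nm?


omega = 4174 * 2*pi/60 = 437.1003 rad/s
tau = P / omega = 110 / 437.1003
= 0.2517 Nm


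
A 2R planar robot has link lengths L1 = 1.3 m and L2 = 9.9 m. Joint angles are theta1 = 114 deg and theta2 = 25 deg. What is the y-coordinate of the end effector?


Convert angles to radians: theta1 = 1.9897, theta2 = 0.4363
y = L1*sin(theta1) + L2*sin(theta1+theta2)
y = 1.1876 + 6.495
y = 7.6826


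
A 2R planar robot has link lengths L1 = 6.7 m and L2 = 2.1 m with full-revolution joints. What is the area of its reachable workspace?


r_max = L1 + L2 = 8.8 m
r_min = |L1 - L2| = 4.6 m
Area = pi*(r_max^2 - r_min^2)
= pi*(77.44 - 21.16)
= pi * 56.28
= 176.8088 m^2


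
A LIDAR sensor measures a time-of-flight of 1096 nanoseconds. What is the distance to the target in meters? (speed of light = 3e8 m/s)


tof = 1096 ns = 1.096e-06 s
dist = c * tof / 2
= 3e8 * 1.096e-06 / 2
= 164.4 m


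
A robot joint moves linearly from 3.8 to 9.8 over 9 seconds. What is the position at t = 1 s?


s = t/T = 1/9 = 0.1111
p(t) = p0 + (pf-p0)*s
= 3.8 + (9.8 - 3.8) * 0.1111
= 4.4667


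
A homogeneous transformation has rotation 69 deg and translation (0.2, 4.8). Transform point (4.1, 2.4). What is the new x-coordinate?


x' = cos(theta)*px - sin(theta)*py + tx
= 0.3584*4.1 - 0.9336*2.4 + 0.2
= -0.5713


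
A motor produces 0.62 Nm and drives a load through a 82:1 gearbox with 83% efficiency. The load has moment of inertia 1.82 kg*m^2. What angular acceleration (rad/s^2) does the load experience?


tau_out = tau_motor * N * eta
= 0.62 * 82 * 0.83 = 42.1972 Nm
alpha = tau_out / I = 42.1972 / 1.82
= 23.1853 rad/s^2


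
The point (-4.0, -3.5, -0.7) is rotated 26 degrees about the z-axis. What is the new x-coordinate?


Rotation about z-axis: x' = x*cos(theta) - y*sin(theta)
= -4.0 * 0.8988 - -3.5 * 0.4384
= -2.0609


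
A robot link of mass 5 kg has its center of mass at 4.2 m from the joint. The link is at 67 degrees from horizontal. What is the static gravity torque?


tau = m*g*L*cos(angle)
= 5 * 9.81 * 4.2 * cos(67 deg)
= 5 * 9.81 * 4.2 * 0.3907
= 80.4945 Nm


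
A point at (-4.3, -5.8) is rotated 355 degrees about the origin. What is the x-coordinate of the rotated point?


x' = x*cos(theta) - y*sin(theta)
cos(355 deg) = 0.9962, sin(355 deg) = -0.0872
x' = -4.3 * 0.9962 - -5.8 * -0.0872
= -4.2836 - 0.5055
= -4.7891


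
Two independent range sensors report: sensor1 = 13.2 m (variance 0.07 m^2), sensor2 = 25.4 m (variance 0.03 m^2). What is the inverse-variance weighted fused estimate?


w1 = (1/var1) / (1/var1 + 1/var2)
   = 14.2857 / (14.2857 + 33.3333) = 0.3
w2 = 1 - w1 = 0.7
fused = w1*s1 + w2*s2 = 3.96 + 17.78
= 21.74 m


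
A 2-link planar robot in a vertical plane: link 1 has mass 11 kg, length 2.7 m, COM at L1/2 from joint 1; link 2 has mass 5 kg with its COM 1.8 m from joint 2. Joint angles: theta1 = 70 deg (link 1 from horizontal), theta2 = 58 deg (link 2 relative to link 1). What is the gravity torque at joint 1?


Horizontal distance from joint 1 to link-1 COM:
  x_c1 = (L1/2)*cos(t1) = 1.35 * 0.342 = 0.4617 m
Horizontal distance from joint 1 to link-2 COM:
  x_c2 = L1*cos(t1) + Lc2*cos(t1+t2)
       = 2.7*0.342 + 1.8*-0.6157 = -0.1847 m
tau1 = m1*g*x_c1 + m2*g*x_c2
     = 11*9.81*0.4617 + 5*9.81*-0.1847
     = 49.825 + -9.0613
     = 40.7637 Nm


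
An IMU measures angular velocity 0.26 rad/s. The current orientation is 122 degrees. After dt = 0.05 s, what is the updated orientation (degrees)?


delta_theta = w * dt = 0.26 * 0.05 = 0.013 rad
= 0.7448 deg
theta_new = 122 + 0.7448 = 122.7448 deg


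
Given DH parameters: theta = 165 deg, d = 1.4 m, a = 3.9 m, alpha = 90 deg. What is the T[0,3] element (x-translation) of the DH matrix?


T[0,3] = a * cos(theta)
= 3.9 * cos(165 deg)
= 3.9 * -0.9659
= -3.7671


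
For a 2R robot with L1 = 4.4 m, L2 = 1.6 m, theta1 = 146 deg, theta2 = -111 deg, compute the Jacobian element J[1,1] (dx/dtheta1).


J[1,1] = -L1*sin(t1) - L2*sin(t1+t2)
= -4.4*sin(146) - 1.6*sin(35)
= -3.3782


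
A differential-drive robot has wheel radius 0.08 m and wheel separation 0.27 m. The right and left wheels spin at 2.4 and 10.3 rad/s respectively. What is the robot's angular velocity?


vR = r*wR = 0.08*2.4 = 0.192 m/s
vL = r*wL = 0.08*10.3 = 0.824 m/s
v = (vR+vL)/2 = 0.508 m/s
omega = (vR-vL)/L = -2.3407 rad/s
angular velocity = -2.3407 rad/s


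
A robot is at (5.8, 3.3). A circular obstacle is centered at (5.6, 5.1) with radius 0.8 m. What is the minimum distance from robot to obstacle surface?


center_dist = sqrt((5.8-5.6)^2 + (3.3-5.1)^2)
= sqrt(0.04 + 3.24)
= 1.8111
min_dist = center_dist - radius = 1.8111 - 0.8 = 1.0111 m


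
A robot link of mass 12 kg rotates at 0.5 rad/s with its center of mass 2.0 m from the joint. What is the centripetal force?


F = m * omega^2 * r
= 12 * 0.5^2 * 2.0
= 12 * 0.25 * 2.0
= 6.0 N


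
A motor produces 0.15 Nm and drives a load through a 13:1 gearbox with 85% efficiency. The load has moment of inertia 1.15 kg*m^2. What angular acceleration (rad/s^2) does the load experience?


tau_out = tau_motor * N * eta
= 0.15 * 13 * 0.85 = 1.6575 Nm
alpha = tau_out / I = 1.6575 / 1.15
= 1.4413 rad/s^2


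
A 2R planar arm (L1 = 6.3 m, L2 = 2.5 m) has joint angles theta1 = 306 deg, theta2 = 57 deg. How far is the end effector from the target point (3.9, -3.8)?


End effector via forward kinematics:
x = L1*cos(t1) + L2*cos(t1+t2) = 6.1996
y = L1*sin(t1) + L2*sin(t1+t2) = -4.966
Distance to target:
d = sqrt((3.9 - 6.1996)^2 + (-3.8 - -4.966)^2)
= sqrt(5.2883 + 1.3595)
= 2.5783 m


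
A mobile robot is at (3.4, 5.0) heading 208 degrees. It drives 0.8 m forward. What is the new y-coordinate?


y_new = y0 + d*sin(theta)
= 5.0 + 0.8*sin(208)
= 5.0 + -0.3756
= 4.6244


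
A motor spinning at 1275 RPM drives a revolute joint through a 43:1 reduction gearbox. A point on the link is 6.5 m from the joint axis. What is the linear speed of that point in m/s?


omega_motor = 1275 * 2*pi/60 = 133.5177 rad/s
omega_joint = omega_motor / 43 = 3.1051 rad/s
v = omega_joint * r = 3.1051 * 6.5
= 20.1829 m/s


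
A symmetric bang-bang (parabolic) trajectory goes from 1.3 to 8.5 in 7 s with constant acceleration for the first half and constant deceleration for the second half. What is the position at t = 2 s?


Symmetric rest-to-rest: each phase covers (pf-p0)/2 in time T/2. 0.5*a*(T/2)^2 = (pf-p0)/2 => a = 4*(pf-p0)/T^2
a = 4*(8.5-1.3)/7^2 = 0.5878
t = 2 is in the acceleration phase (t <= T/2).
p = p0 + 0.5*a*t^2 = 1.3 + 0.5*0.5878*2^2
= 2.4755


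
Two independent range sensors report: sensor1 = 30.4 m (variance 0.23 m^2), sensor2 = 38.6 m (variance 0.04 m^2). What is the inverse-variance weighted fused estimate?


w1 = (1/var1) / (1/var1 + 1/var2)
   = 4.3478 / (4.3478 + 25.0) = 0.1481
w2 = 1 - w1 = 0.8519
fused = w1*s1 + w2*s2 = 4.5037 + 32.8815
= 37.3852 m


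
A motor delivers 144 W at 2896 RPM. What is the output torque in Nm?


omega = 2896 * 2*pi/60 = 303.2684 rad/s
tau = P / omega = 144 / 303.2684
= 0.4748 Nm


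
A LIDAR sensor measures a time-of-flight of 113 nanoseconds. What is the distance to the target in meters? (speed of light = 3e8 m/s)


tof = 113 ns = 1.13e-07 s
dist = c * tof / 2
= 3e8 * 1.13e-07 / 2
= 16.95 m


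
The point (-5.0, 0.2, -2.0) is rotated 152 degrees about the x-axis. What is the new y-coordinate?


Rotation about x-axis: y' = y*cos(theta) - z*sin(theta)
= 0.2 * -0.8829 - -2.0 * 0.4695
= 0.7624


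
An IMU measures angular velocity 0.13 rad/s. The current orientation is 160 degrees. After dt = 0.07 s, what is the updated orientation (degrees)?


delta_theta = w * dt = 0.13 * 0.07 = 0.0091 rad
= 0.5214 deg
theta_new = 160 + 0.5214 = 160.5214 deg


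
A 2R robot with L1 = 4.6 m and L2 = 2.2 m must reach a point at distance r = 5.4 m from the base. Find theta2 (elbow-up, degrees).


cos(theta2) = (r^2 - L1^2 - L2^2) / (2*L1*L2)
cos(theta2) = (29.16 - 21.16 - 4.84) / 20.24
cos(theta2) = 0.156126
theta2 = 81.0179 degrees


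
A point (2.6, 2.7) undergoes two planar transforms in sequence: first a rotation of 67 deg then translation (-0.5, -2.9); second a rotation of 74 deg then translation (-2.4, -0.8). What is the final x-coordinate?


After transform 1:
x1 = cos(67)*2.6 - sin(67)*2.7 + -0.5 = -1.9695
y1 = sin(67)*2.6 + cos(67)*2.7 + -2.9 = 0.5483
After transform 2:
x2 = cos(74)*-1.9695 - sin(74)*0.5483 + -2.4
= -3.4699


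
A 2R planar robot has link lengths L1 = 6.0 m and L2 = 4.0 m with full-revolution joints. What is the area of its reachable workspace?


r_max = L1 + L2 = 10.0 m
r_min = |L1 - L2| = 2.0 m
Area = pi*(r_max^2 - r_min^2)
= pi*(100.0 - 4.0)
= pi * 96.0
= 301.5929 m^2


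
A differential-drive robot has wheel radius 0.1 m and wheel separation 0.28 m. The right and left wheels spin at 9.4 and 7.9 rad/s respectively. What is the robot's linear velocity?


vR = r*wR = 0.1*9.4 = 0.94 m/s
vL = r*wL = 0.1*7.9 = 0.79 m/s
v = (vR+vL)/2 = 0.865 m/s
omega = (vR-vL)/L = 0.5357 rad/s
linear velocity = 0.865 m/s


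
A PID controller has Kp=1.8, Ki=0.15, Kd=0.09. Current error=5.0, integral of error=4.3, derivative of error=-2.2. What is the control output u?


u = Kp*e + Ki*int(e) + Kd*de/dt
= 1.8*5.0 + 0.15*4.3 + 0.09*(-2.2)
= 9.0 + 0.645 + -0.198
= 9.447


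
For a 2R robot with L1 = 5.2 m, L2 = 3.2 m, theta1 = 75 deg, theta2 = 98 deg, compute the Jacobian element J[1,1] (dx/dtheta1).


J[1,1] = -L1*sin(t1) - L2*sin(t1+t2)
= -5.2*sin(75) - 3.2*sin(173)
= -5.4128


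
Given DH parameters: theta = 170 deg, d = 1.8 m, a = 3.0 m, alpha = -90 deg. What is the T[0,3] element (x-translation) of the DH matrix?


T[0,3] = a * cos(theta)
= 3.0 * cos(170 deg)
= 3.0 * -0.9848
= -2.9544


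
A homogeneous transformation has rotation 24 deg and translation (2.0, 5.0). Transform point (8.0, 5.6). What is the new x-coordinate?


x' = cos(theta)*px - sin(theta)*py + tx
= 0.9135*8.0 - 0.4067*5.6 + 2.0
= 7.0306


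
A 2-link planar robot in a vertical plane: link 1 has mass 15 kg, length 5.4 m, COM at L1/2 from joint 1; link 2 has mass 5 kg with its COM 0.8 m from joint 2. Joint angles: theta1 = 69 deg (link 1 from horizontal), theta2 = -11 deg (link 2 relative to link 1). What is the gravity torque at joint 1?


Horizontal distance from joint 1 to link-1 COM:
  x_c1 = (L1/2)*cos(t1) = 2.7 * 0.3584 = 0.9676 m
Horizontal distance from joint 1 to link-2 COM:
  x_c2 = L1*cos(t1) + Lc2*cos(t1+t2)
       = 5.4*0.3584 + 0.8*0.5299 = 2.3591 m
tau1 = m1*g*x_c1 + m2*g*x_c2
     = 15*9.81*0.9676 + 5*9.81*2.3591
     = 142.3814 + 115.715
     = 258.0963 Nm


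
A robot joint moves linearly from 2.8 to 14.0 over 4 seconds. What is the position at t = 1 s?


s = t/T = 1/4 = 0.25
p(t) = p0 + (pf-p0)*s
= 2.8 + (14.0 - 2.8) * 0.25
= 5.6


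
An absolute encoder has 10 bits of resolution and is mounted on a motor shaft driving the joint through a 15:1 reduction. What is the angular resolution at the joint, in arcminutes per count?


counts = 2^10 = 1024
effective counts at joint = 1024 * 15 = 15360
resolution = 360*60 / 15360
= 1.4062 arcmin/count


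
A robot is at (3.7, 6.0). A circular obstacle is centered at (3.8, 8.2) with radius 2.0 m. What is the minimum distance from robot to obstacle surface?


center_dist = sqrt((3.7-3.8)^2 + (6.0-8.2)^2)
= sqrt(0.01 + 4.84)
= 2.2023
min_dist = center_dist - radius = 2.2023 - 2.0 = 0.2023 m


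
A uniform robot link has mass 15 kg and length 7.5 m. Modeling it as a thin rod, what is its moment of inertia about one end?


I = (1/3) * m * L^2
= (1/3) * 15 * 7.5^2
= 0.333333 * 15 * 56.25
= 281.25 kg*m^2


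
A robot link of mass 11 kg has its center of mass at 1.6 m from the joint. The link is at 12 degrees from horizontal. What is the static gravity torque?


tau = m*g*L*cos(angle)
= 11 * 9.81 * 1.6 * cos(12 deg)
= 11 * 9.81 * 1.6 * 0.9781
= 168.8831 Nm


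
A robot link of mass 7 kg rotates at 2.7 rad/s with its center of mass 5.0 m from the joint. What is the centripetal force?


F = m * omega^2 * r
= 7 * 2.7^2 * 5.0
= 7 * 7.29 * 5.0
= 255.15 N


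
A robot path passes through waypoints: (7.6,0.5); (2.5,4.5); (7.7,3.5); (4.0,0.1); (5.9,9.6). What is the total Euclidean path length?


Segment lengths:
  seg1 = sqrt((-5.1)^2 + (4.0)^2) = 6.4815
  seg2 = sqrt((5.2)^2 + (-1.0)^2) = 5.2953
  seg3 = sqrt((-3.7)^2 + (-3.4)^2) = 5.0249
  seg4 = sqrt((1.9)^2 + (9.5)^2) = 9.6881
Total = 26.4899


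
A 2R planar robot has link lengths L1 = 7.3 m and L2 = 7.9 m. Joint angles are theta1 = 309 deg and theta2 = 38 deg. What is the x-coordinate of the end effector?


Convert angles to radians: theta1 = 5.3931, theta2 = 0.6632
x = L1*cos(theta1) + L2*cos(theta1+theta2)
x = 4.594 + 7.6975
x = 12.2916


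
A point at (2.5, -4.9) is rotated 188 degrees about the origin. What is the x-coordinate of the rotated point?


x' = x*cos(theta) - y*sin(theta)
cos(188 deg) = -0.9903, sin(188 deg) = -0.1392
x' = 2.5 * -0.9903 - -4.9 * -0.1392
= -2.4757 - 0.6819
= -3.1576


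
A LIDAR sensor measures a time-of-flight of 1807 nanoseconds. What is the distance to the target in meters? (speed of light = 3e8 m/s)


tof = 1807 ns = 1.807e-06 s
dist = c * tof / 2
= 3e8 * 1.807e-06 / 2
= 271.05 m


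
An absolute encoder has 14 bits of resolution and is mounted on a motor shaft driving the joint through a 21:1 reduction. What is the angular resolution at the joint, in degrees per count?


counts = 2^14 = 16384
effective counts at joint = 16384 * 21 = 344064
resolution = 360 / 344064
= 0.001 deg/count


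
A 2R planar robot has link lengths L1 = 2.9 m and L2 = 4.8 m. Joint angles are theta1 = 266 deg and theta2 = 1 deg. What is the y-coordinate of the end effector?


Convert angles to radians: theta1 = 4.6426, theta2 = 0.0175
y = L1*sin(theta1) + L2*sin(theta1+theta2)
y = -2.8929 + -4.7934
y = -7.6864


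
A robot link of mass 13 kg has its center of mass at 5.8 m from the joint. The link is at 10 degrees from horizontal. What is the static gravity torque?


tau = m*g*L*cos(angle)
= 13 * 9.81 * 5.8 * cos(10 deg)
= 13 * 9.81 * 5.8 * 0.9848
= 728.4367 Nm


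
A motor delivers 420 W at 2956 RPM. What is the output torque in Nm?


omega = 2956 * 2*pi/60 = 309.5516 rad/s
tau = P / omega = 420 / 309.5516
= 1.3568 Nm


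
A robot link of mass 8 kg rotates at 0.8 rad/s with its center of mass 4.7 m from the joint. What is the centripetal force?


F = m * omega^2 * r
= 8 * 0.8^2 * 4.7
= 8 * 0.64 * 4.7
= 24.064 N


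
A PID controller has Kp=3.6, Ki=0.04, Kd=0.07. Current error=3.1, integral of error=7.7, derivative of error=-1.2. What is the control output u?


u = Kp*e + Ki*int(e) + Kd*de/dt
= 3.6*3.1 + 0.04*7.7 + 0.07*(-1.2)
= 11.16 + 0.308 + -0.084
= 11.384


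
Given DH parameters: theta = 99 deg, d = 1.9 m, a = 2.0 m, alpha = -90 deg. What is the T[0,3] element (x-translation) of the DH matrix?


T[0,3] = a * cos(theta)
= 2.0 * cos(99 deg)
= 2.0 * -0.1564
= -0.3129


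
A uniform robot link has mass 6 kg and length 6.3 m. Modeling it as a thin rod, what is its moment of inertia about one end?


I = (1/3) * m * L^2
= (1/3) * 6 * 6.3^2
= 0.333333 * 6 * 39.69
= 79.38 kg*m^2


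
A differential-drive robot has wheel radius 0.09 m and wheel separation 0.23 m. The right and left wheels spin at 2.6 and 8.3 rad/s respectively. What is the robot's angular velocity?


vR = r*wR = 0.09*2.6 = 0.234 m/s
vL = r*wL = 0.09*8.3 = 0.747 m/s
v = (vR+vL)/2 = 0.4905 m/s
omega = (vR-vL)/L = -2.2304 rad/s
angular velocity = -2.2304 rad/s


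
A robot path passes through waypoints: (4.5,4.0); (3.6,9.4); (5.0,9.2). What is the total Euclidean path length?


Segment lengths:
  seg1 = sqrt((-0.9)^2 + (5.4)^2) = 5.4745
  seg2 = sqrt((1.4)^2 + (-0.2)^2) = 1.4142
Total = 6.8887


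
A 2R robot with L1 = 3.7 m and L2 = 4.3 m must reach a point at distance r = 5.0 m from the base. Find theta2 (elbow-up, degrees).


cos(theta2) = (r^2 - L1^2 - L2^2) / (2*L1*L2)
cos(theta2) = (25.0 - 13.69 - 18.49) / 31.82
cos(theta2) = -0.225644
theta2 = 103.0408 degrees


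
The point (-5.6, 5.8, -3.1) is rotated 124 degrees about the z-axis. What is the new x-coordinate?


Rotation about z-axis: x' = x*cos(theta) - y*sin(theta)
= -5.6 * -0.5592 - 5.8 * 0.829
= -1.6769


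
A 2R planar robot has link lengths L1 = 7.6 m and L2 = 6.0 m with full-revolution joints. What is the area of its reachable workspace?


r_max = L1 + L2 = 13.6 m
r_min = |L1 - L2| = 1.6 m
Area = pi*(r_max^2 - r_min^2)
= pi*(184.96 - 2.56)
= pi * 182.4
= 573.0265 m^2


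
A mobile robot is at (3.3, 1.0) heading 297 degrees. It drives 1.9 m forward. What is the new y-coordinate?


y_new = y0 + d*sin(theta)
= 1.0 + 1.9*sin(297)
= 1.0 + -1.6929
= -0.6929


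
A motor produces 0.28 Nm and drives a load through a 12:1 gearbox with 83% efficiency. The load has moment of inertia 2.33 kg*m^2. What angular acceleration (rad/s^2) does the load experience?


tau_out = tau_motor * N * eta
= 0.28 * 12 * 0.83 = 2.7888 Nm
alpha = tau_out / I = 2.7888 / 2.33
= 1.1969 rad/s^2


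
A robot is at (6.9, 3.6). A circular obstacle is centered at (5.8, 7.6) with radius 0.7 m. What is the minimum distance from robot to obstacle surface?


center_dist = sqrt((6.9-5.8)^2 + (3.6-7.6)^2)
= sqrt(1.21 + 16.0)
= 4.1485
min_dist = center_dist - radius = 4.1485 - 0.7 = 3.4485 m


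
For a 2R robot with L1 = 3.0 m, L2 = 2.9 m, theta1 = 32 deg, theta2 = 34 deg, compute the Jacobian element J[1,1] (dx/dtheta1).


J[1,1] = -L1*sin(t1) - L2*sin(t1+t2)
= -3.0*sin(32) - 2.9*sin(66)
= -4.239


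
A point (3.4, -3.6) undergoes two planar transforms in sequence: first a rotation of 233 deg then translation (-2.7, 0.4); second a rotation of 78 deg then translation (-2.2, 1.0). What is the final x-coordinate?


After transform 1:
x1 = cos(233)*3.4 - sin(233)*-3.6 + -2.7 = -7.6213
y1 = sin(233)*3.4 + cos(233)*-3.6 + 0.4 = -0.1488
After transform 2:
x2 = cos(78)*-7.6213 - sin(78)*-0.1488 + -2.2
= -3.639


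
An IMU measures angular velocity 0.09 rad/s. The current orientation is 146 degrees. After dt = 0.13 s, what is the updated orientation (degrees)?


delta_theta = w * dt = 0.09 * 0.13 = 0.0117 rad
= 0.6704 deg
theta_new = 146 + 0.6704 = 146.6704 deg
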